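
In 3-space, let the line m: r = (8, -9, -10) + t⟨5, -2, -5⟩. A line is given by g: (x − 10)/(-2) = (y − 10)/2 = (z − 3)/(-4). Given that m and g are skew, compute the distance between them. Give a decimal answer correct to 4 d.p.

g has direction (-2, 2, -4) through (10, 10, 3).
Common perpendicular direction n = (5, -2, -5) × (-2, 2, -4) = (18, 30, 6).
With w = (10, 10, 3) − (8, -9, -10) = (2, 19, 13), w · n = 684.
Distance = |w · n| / |n| = |684| / √1260 ≈ 19.2695.

19.2695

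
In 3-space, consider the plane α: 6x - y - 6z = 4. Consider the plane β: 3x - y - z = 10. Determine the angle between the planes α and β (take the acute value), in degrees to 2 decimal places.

cos θ = |n₁·n₂| / (|n₁||n₂|) = |25| / (√73 · √11).
θ = arccos(0.88223) ≈ 28.09°.

28.09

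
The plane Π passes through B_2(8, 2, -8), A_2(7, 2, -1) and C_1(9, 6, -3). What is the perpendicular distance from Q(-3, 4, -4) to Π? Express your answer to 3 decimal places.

B_2A_2 = (-1, 0, 7), B_2C_1 = (1, 4, 5); a normal to Π is B_2A_2 × B_2C_1 = (-28, 12, -4).
Using B_2: Π has equation -28x + 12y - 4z = -168.
n·Q − d = (-28)·(-3) + (12)·(4) + (-4)·(-4) − (-168) = 316; |n| = √944.
Distance = |316| / √944 = 316/√944 ≈ 10.285.

10.285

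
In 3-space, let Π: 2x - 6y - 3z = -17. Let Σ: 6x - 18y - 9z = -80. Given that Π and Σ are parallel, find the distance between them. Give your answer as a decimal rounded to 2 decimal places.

Rescale Σ by 1/3: 2x - 6y - 3z = -80/3. Then distance = |-17 − (-80/3)| / √49 ≈ 1.38.

1.38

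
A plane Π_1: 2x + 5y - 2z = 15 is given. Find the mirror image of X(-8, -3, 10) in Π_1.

(0, 17, 2)

λ = (n·X − d)/|n|² = (-51 − 15)/33 = -2.
Reflection = X − 2λn = (-8, -3, 10) − (-4)·(2, 5, -2) = (0, 17, 2).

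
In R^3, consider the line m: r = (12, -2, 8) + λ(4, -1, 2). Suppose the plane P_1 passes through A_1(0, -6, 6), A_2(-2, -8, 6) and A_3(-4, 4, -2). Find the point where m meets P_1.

(0, 1, 2)

A_1A_2 = (-2, -2, 0), A_1A_3 = (-4, 10, -8); a normal to P_1 is A_1A_2 × A_1A_3 = (16, -16, -28).
Using A_1: P_1 has equation 16x - 16y - 28z = -72.
Substitute r = (12, -2, 8) + t(4, -1, 2) into the plane: 0 + 24t = -72, so t = -3.
Intersection: (12, -2, 8) + (-3)·(4, -1, 2) = (0, 1, 2).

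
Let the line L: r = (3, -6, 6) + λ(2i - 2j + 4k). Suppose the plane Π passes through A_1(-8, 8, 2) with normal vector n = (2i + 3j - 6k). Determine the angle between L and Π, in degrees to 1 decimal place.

Π: n·r = n·A_1 gives 2x + 3y - 6z = -4.
sin θ = |n·v| / (|n||v|) = |-26| / (√49 · √24) = 0.75818.
θ ≈ 49.3°.

49.3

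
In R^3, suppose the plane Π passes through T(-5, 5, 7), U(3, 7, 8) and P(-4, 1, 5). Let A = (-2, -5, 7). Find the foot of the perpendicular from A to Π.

(-2, -3, 3)

TU = (8, 2, 1), TP = (1, -4, -2); a normal to Π is TU × TP = (0, 17, -34).
Using T: Π has equation 17y - 34z = -153.
Foot = A − λn with λ = (n·A − d)/|n|² = (-323 − (-153))/1445 = -2/17.
Foot = (-2, -5, 7) − (-2/17)·(0, 17, -34) = (-2, -3, 3).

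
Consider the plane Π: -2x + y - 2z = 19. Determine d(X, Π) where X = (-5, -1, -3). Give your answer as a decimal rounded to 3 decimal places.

1.333

n·X − d = (-2)·(-5) + (1)·(-1) + (-2)·(-3) − 19 = -4; |n| = √9.
Distance = |-4| / √9 = 4/√9 ≈ 1.333.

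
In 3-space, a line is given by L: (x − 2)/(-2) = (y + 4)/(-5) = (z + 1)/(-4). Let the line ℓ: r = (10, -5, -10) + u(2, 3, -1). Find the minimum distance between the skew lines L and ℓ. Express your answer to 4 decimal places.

5.4659

L has direction (-2, -5, -4) through (2, -4, -1).
Common perpendicular direction n = (-2, -5, -4) × (2, 3, -1) = (17, -10, 4).
With w = (10, -5, -10) − (2, -4, -1) = (8, -1, -9), w · n = 110.
Distance = |w · n| / |n| = |110| / √405 ≈ 5.4659.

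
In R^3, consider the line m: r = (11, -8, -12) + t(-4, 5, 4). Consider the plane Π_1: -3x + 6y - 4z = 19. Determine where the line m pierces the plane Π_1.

Substitute r = (11, -8, -12) + t(-4, 5, 4) into the plane: -33 + 26t = 19, so t = 2.
Intersection: (11, -8, -12) + 2·(-4, 5, 4) = (3, 2, -4).

(3, 2, -4)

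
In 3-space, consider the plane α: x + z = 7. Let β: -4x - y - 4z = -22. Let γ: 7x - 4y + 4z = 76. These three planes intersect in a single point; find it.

(8, -6, -1)

Solving the 3×3 linear system x + z = 7, -4x - y - 4z = -22, 7x - 4y + 4z = 76 (e.g. by elimination or Cramer's rule, determinant = 3) gives (8, -6, -1).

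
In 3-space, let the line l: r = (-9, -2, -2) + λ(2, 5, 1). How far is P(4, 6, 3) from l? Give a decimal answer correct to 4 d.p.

Taking (-9, -2, -2) on l with direction v = (2, 5, 1): w = P − (-9, -2, -2) = (13, 8, 5), and w × v = (-17, -3, 49).
Distance = |w × v| / |v| = √2699 / √30 ≈ 9.4851.

9.4851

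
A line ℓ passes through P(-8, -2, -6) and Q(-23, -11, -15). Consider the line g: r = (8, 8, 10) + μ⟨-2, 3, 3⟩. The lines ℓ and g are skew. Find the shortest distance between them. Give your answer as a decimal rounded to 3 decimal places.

A direction vector for ℓ is Q − P = (-15, -9, -9).
Common perpendicular direction n = (-15, -9, -9) × (-2, 3, 3) = (0, 63, -63).
With w = (8, 8, 10) − (-8, -2, -6) = (16, 10, 16), w · n = -378.
Distance = |w · n| / |n| = |-378| / √7938 ≈ 4.243.

4.243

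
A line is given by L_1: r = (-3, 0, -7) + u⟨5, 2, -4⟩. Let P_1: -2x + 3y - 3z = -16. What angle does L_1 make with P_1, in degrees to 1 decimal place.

sin θ = |n·v| / (|n||v|) = |8| / (√22 · √45) = 0.25426.
θ ≈ 14.7°.

14.7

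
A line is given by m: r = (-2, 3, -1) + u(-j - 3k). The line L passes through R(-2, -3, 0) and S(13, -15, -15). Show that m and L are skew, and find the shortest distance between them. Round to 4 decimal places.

A direction vector for L is S − R = (15, -12, -15).
Common perpendicular direction n = (0, -1, -3) × (15, -12, -15) = (-21, -45, 15).
With w = (-2, -3, 0) − (-2, 3, -1) = (0, -6, 1), w · n = 285.
Since n ≠ 0 the lines are not parallel, and w · n = 285 ≠ 0 so they do not intersect; hence they are skew.
Distance = |w · n| / |n| = |285| / √2691 ≈ 5.4940.

5.4940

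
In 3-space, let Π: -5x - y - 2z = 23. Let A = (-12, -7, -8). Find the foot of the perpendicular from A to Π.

Foot = A − λn with λ = (n·A − d)/|n|² = (83 − 23)/30 = 2.
Foot = (-12, -7, -8) − 2·(-5, -1, -2) = (-2, -5, -4).

(-2, -5, -4)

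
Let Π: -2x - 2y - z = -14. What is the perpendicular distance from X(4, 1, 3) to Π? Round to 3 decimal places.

0.333

n·X − d = (-2)·(4) + (-2)·(1) + (-1)·(3) − (-14) = 1; |n| = √9.
Distance = |1| / √9 = 1/√9 ≈ 0.333.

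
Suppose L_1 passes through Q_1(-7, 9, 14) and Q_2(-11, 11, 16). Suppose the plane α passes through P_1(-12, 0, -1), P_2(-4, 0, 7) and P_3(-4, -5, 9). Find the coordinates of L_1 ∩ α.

A direction vector for L_1 is Q_2 − Q_1 = (-4, 2, 2).
P_1P_2 = (8, 0, 8), P_1P_3 = (8, -5, 10); a normal to α is P_1P_2 × P_1P_3 = (40, -16, -40).
Using P_1: α has equation 40x - 16y - 40z = -440.
Substitute r = (-7, 9, 14) + t(-4, 2, 2) into the plane: -984 + (-272)t = -440, so t = -2.
Intersection: (-7, 9, 14) + (-2)·(-4, 2, 2) = (1, 5, 10).

(1, 5, 10)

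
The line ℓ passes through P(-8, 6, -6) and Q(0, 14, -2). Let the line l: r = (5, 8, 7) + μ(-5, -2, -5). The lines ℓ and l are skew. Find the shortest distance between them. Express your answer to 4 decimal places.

A direction vector for ℓ is Q − P = (8, 8, 4).
Common perpendicular direction n = (8, 8, 4) × (-5, -2, -5) = (-32, 20, 24).
With w = (5, 8, 7) − (-8, 6, -6) = (13, 2, 13), w · n = -64.
Distance = |w · n| / |n| = |-64| / √2000 ≈ 1.4311.

1.4311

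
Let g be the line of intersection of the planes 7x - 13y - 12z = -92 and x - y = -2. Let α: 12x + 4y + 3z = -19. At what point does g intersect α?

Direction of g: (7, -13, -12) × (1, -1, 0) = (-12, -12, 6).
A point on g: solving the two plane equations with x = -11 gives (-11, -9, 11).
Substitute r = (-11, -9, 11) + t(-12, -12, 6) into the plane: -135 + (-174)t = -19, so t = -2/3.
Intersection: (-11, -9, 11) + (-2/3)·(-12, -12, 6) = (-3, -1, 7).

(-3, -1, 7)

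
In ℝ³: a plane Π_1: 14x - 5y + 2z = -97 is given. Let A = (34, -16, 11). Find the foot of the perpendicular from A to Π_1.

(-8, -1, 5)

Foot = A − λn with λ = (n·A − d)/|n|² = (578 − (-97))/225 = 3.
Foot = (34, -16, 11) − 3·(14, -5, 2) = (-8, -1, 5).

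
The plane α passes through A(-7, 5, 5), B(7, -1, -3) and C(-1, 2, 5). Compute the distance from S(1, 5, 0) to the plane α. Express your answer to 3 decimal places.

AB = (14, -6, -8), AC = (6, -3, 0); a normal to α is AB × AC = (-24, -48, -6).
Using A: α has equation -24x - 48y - 6z = -102.
n·S − d = (-24)·(1) + (-48)·(5) + (-6)·(0) − (-102) = -162; |n| = √2916.
Distance = |-162| / √2916 = 162/√2916 ≈ 3.000.

3.000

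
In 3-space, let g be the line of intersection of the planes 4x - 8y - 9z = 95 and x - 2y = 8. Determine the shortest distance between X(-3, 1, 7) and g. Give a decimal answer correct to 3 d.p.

Direction of g: (4, -8, -9) × (1, -2, 0) = (-18, -9, 0).
A point on g: solving the two plane equations with x = 2 gives (2, -3, -7).
Taking (2, -3, -7) on g with direction v = (-18, -9, 0): w = X − (2, -3, -7) = (-5, 4, 14), and w × v = (126, -252, 117).
Distance = |w × v| / |v| = √93069 / √405 ≈ 15.159.

15.159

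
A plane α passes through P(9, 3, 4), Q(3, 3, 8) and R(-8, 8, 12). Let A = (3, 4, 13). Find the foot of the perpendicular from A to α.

PQ = (-6, 0, 4), PR = (-17, 5, 8); a normal to α is PQ × PR = (-20, -20, -30).
Using P: α has equation -20x - 20y - 30z = -360.
Foot = A − λn with λ = (n·A − d)/|n|² = (-530 − (-360))/1700 = -1/10.
Foot = (3, 4, 13) − (-1/10)·(-20, -20, -30) = (1, 2, 10).

(1, 2, 10)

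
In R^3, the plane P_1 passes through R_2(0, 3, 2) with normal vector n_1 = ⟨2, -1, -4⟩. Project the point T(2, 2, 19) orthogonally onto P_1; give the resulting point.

(8, -1, 7)

P_1: n_1·r = n_1·R_2 gives 2x - y - 4z = -11.
Foot = T − λn with λ = (n·T − d)/|n|² = (-74 − (-11))/21 = -3.
Foot = (2, 2, 19) − (-3)·(2, -1, -4) = (8, -1, 7).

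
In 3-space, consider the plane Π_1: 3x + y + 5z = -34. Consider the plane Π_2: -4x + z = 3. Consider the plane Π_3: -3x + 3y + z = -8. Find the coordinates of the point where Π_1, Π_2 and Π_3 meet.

(-2, -3, -5)

Solving the 3×3 linear system 3x + y + 5z = -34, -4x + z = 3, -3x + 3y + z = -8 (e.g. by elimination or Cramer's rule, determinant = -68) gives (-2, -3, -5).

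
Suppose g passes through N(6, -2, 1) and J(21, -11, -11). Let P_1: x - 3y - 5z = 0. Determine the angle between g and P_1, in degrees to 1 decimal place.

A direction vector for g is J − N = (15, -9, -12).
sin θ = |n·v| / (|n||v|) = |102| / (√35 · √450) = 0.81276.
θ ≈ 54.4°.

54.4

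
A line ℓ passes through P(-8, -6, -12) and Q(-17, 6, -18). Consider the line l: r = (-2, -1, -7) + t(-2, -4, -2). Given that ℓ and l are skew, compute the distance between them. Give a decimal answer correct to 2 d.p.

A direction vector for ℓ is Q − P = (-9, 12, -6).
Common perpendicular direction n = (-9, 12, -6) × (-2, -4, -2) = (-48, -6, 60).
With w = (-2, -1, -7) − (-8, -6, -12) = (6, 5, 5), w · n = -18.
Distance = |w · n| / |n| = |-18| / √5940 ≈ 0.23.

0.23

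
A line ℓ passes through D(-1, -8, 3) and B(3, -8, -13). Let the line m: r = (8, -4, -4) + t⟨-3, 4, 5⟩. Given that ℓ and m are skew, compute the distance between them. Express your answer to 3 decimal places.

8.037

A direction vector for ℓ is B − D = (4, 0, -16).
Common perpendicular direction n = (4, 0, -16) × (-3, 4, 5) = (64, 28, 16).
With w = (8, -4, -4) − (-1, -8, 3) = (9, 4, -7), w · n = 576.
Distance = |w · n| / |n| = |576| / √5136 ≈ 8.037.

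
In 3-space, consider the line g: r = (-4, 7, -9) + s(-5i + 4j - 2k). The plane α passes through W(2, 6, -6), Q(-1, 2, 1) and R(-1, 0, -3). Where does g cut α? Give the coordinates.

WQ = (-3, -4, 7), WR = (-3, -6, 3); a normal to α is WQ × WR = (30, -12, 6).
Using W: α has equation 30x - 12y + 6z = -48.
Substitute r = (-4, 7, -9) + t(-5, 4, -2) into the plane: -258 + (-210)t = -48, so t = -1.
Intersection: (-4, 7, -9) + (-1)·(-5, 4, -2) = (1, 3, -7).

(1, 3, -7)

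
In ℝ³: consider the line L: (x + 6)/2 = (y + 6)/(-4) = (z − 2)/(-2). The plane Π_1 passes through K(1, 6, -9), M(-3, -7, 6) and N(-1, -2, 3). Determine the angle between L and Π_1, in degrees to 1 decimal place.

L has direction (2, -4, -2) through (-6, -6, 2).
KM = (-4, -13, 15), KN = (-2, -8, 12); a normal to Π_1 is KM × KN = (-36, 18, 6).
Using K: Π_1 has equation -36x + 18y + 6z = 18.
sin θ = |n·v| / (|n||v|) = |-156| / (√1656 · √24) = 0.78251.
θ ≈ 51.5°.

51.5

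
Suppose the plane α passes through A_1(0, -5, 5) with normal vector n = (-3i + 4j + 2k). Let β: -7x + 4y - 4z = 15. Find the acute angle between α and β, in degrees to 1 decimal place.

α: n·r = n·A_1 gives -3x + 4y + 2z = -10.
cos θ = |n₁·n₂| / (|n₁||n₂|) = |29| / (√29 · √81).
θ = arccos(0.59835) ≈ 53.2°.

53.2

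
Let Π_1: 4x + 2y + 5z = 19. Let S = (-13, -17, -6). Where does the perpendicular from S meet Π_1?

(-1, -11, 9)

Foot = S − λn with λ = (n·S − d)/|n|² = (-116 − 19)/45 = -3.
Foot = (-13, -17, -6) − (-3)·(4, 2, 5) = (-1, -11, 9).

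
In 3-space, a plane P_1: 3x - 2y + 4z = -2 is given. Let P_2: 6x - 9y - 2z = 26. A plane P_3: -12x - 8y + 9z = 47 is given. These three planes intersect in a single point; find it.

(-2, -4, -1)

Solving the 3×3 linear system 3x - 2y + 4z = -2, 6x - 9y - 2z = 26, -12x - 8y + 9z = 47 (e.g. by elimination or Cramer's rule, determinant = -855) gives (-2, -4, -1).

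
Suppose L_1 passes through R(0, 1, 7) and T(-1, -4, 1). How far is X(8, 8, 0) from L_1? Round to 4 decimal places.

A direction vector for L_1 is T − R = (-1, -5, -6).
Taking (0, 1, 7) on L_1 with direction v = (-1, -5, -6): w = X − (0, 1, 7) = (8, 7, -7), and w × v = (-77, 55, -33).
Distance = |w × v| / |v| = √10043 / √62 ≈ 12.7273.

12.7273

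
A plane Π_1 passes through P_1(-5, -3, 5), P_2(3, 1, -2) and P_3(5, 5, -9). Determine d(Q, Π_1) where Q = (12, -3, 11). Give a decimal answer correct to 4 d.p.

P_1P_2 = (8, 4, -7), P_1P_3 = (10, 8, -14); a normal to Π_1 is P_1P_2 × P_1P_3 = (0, 42, 24).
Using P_1: Π_1 has equation 42y + 24z = -6.
n·Q − d = (0)·(12) + (42)·(-3) + (24)·(11) − (-6) = 144; |n| = √2340.
Distance = |144| / √2340 = 144/√2340 ≈ 2.9768.

2.9768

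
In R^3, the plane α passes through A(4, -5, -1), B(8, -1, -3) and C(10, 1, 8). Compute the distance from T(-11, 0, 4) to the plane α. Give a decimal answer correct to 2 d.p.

AB = (4, 4, -2), AC = (6, 6, 9); a normal to α is AB × AC = (48, -48, 0).
Using A: α has equation 48x - 48y = 432.
n·T − d = (48)·(-11) + (-48)·(0) + (0)·(4) − 432 = -960; |n| = √4608.
Distance = |-960| / √4608 = 960/√4608 ≈ 14.14.

14.14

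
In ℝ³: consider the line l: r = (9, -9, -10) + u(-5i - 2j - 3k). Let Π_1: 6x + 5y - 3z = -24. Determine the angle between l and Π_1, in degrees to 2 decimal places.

36.95

sin θ = |n·v| / (|n||v|) = |-31| / (√70 · √38) = 0.60106.
θ ≈ 36.95°.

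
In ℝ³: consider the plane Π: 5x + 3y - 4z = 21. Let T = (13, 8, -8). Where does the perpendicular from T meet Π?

(3, 2, 0)

Foot = T − λn with λ = (n·T − d)/|n|² = (121 − 21)/50 = 2.
Foot = (13, 8, -8) − 2·(5, 3, -4) = (3, 2, 0).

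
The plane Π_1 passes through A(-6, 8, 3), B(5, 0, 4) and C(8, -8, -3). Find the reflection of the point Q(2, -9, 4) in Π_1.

(10, 1, -4)

AB = (11, -8, 1), AC = (14, -16, -6); a normal to Π_1 is AB × AC = (64, 80, -64).
Using A: Π_1 has equation 64x + 80y - 64z = 64.
λ = (n·Q − d)/|n|² = (-848 − 64)/14592 = -1/16.
Reflection = Q − 2λn = (2, -9, 4) − (-1/8)·(64, 80, -64) = (10, 1, -4).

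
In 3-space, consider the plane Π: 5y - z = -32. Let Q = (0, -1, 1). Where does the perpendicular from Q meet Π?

Foot = Q − λn with λ = (n·Q − d)/|n|² = (-6 − (-32))/26 = 1.
Foot = (0, -1, 1) − 1·(0, 5, -1) = (0, -6, 2).

(0, -6, 2)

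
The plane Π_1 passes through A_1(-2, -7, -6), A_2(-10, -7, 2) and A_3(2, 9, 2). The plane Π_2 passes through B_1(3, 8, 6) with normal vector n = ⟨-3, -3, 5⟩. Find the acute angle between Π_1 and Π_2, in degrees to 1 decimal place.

66.1

A_1A_2 = (-8, 0, 8), A_1A_3 = (4, 16, 8); a normal to Π_1 is A_1A_2 × A_1A_3 = (-128, 96, -128).
Using A_1: Π_1 has equation -128x + 96y - 128z = 352.
Π_2: n·r = n·B_1 gives -3x - 3y + 5z = -3.
cos θ = |n₁·n₂| / (|n₁||n₂|) = |-544| / (√41984 · √43).
θ = arccos(0.40488) ≈ 66.1°.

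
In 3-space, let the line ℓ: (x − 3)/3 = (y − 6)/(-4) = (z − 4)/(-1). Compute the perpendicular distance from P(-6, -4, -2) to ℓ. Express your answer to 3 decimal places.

14.252

ℓ has direction (3, -4, -1) through (3, 6, 4).
Taking (3, 6, 4) on ℓ with direction v = (3, -4, -1): w = P − (3, 6, 4) = (-9, -10, -6), and w × v = (-14, -27, 66).
Distance = |w × v| / |v| = √5281 / √26 ≈ 14.252.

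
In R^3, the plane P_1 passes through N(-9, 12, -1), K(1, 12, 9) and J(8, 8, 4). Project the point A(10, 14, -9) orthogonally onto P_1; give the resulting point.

(7, 5, -6)

NK = (10, 0, 10), NJ = (17, -4, 5); a normal to P_1 is NK × NJ = (40, 120, -40).
Using N: P_1 has equation 40x + 120y - 40z = 1120.
Foot = A − λn with λ = (n·A − d)/|n|² = (2440 − 1120)/17600 = 3/40.
Foot = (10, 14, -9) − (3/40)·(40, 120, -40) = (7, 5, -6).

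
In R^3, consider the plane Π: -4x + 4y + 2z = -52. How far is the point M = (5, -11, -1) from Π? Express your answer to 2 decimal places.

2.33

n·M − d = (-4)·(5) + (4)·(-11) + (2)·(-1) − (-52) = -14; |n| = √36.
Distance = |-14| / √36 = 14/√36 ≈ 2.33.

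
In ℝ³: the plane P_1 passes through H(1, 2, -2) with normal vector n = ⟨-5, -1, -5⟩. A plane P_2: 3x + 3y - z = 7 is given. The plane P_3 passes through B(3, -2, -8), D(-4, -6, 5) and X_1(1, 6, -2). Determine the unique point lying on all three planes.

(0, 2, -1)

P_1: n·r = n·H gives -5x - y - 5z = 3.
BD = (-7, -4, 13), BX_1 = (-2, 8, 6); a normal to P_3 is BD × BX_1 = (-128, 16, -64).
Using B: P_3 has equation -128x + 16y - 64z = 96.
Solving the 3×3 linear system -5x - y - 5z = 3, 3x + 3y - z = 7, -128x + 16y - 64z = 96 (e.g. by elimination or Cramer's rule, determinant = -1600) gives (0, 2, -1).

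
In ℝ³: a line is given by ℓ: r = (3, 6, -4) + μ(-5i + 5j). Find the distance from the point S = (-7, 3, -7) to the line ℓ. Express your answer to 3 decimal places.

Taking (3, 6, -4) on ℓ with direction v = (-5, 5, 0): w = S − (3, 6, -4) = (-10, -3, -3), and w × v = (15, 15, -65).
Distance = |w × v| / |v| = √4675 / √50 ≈ 9.670.

9.670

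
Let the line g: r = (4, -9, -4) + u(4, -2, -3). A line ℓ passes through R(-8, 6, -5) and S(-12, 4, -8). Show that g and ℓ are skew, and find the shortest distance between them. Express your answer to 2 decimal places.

13.04

A direction vector for ℓ is S − R = (-4, -2, -3).
Common perpendicular direction n = (4, -2, -3) × (-4, -2, -3) = (0, 24, -16).
With w = (-8, 6, -5) − (4, -9, -4) = (-12, 15, -1), w · n = 376.
Since n ≠ 0 the lines are not parallel, and w · n = 376 ≠ 0 so they do not intersect; hence they are skew.
Distance = |w · n| / |n| = |376| / √832 ≈ 13.04.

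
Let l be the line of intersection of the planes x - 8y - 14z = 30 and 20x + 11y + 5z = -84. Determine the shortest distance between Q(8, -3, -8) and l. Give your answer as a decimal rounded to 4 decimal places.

12.7620

Direction of l: (1, -8, -14) × (20, 11, 5) = (114, -285, 171).
A point on l: solving the two plane equations with x = -6 gives (-6, 6, -6).
Taking (-6, 6, -6) on l with direction v = (114, -285, 171): w = Q − (-6, 6, -6) = (14, -9, -2), and w × v = (-2109, -2622, -2964).
Distance = |w × v| / |v| = √20108061 / √123462 ≈ 12.7620.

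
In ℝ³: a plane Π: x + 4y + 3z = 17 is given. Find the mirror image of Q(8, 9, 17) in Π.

(2, -15, -1)

λ = (n·Q − d)/|n|² = (95 − 17)/26 = 3.
Reflection = Q − 2λn = (8, 9, 17) − 6·(1, 4, 3) = (2, -15, -1).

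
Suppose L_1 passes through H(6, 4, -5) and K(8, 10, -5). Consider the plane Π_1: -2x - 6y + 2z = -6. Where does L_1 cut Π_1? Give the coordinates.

(4, -2, -5)

A direction vector for L_1 is K − H = (2, 6, 0).
Substitute r = (6, 4, -5) + t(2, 6, 0) into the plane: -46 + (-40)t = -6, so t = -1.
Intersection: (6, 4, -5) + (-1)·(2, 6, 0) = (4, -2, -5).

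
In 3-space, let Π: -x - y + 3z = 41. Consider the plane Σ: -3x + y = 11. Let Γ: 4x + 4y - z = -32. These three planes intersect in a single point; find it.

Solving the 3×3 linear system -x - y + 3z = 41, -3x + y = 11, 4x + 4y - z = -32 (e.g. by elimination or Cramer's rule, determinant = -44) gives (-4, -1, 12).

(-4, -1, 12)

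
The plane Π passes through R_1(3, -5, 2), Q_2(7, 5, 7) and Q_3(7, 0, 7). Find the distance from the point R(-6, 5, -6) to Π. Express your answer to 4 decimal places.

2.0303

R_1Q_2 = (4, 10, 5), R_1Q_3 = (4, 5, 5); a normal to Π is R_1Q_2 × R_1Q_3 = (25, 0, -20).
Using R_1: Π has equation 25x - 20z = 35.
n·R − d = (25)·(-6) + (0)·(5) + (-20)·(-6) − 35 = -65; |n| = √1025.
Distance = |-65| / √1025 = 65/√1025 ≈ 2.0303.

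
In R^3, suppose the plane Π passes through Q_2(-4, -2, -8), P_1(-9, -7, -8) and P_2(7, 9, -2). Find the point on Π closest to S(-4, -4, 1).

(-5, -3, 1)

Q_2P_1 = (-5, -5, 0), Q_2P_2 = (11, 11, 6); a normal to Π is Q_2P_1 × Q_2P_2 = (-30, 30, 0).
Using Q_2: Π has equation -30x + 30y = 60.
Foot = S − λn with λ = (n·S − d)/|n|² = (0 − 60)/1800 = -1/30.
Foot = (-4, -4, 1) − (-1/30)·(-30, 30, 0) = (-5, -3, 1).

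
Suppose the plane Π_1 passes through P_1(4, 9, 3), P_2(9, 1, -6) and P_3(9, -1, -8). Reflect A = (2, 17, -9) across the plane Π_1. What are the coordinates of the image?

P_1P_2 = (5, -8, -9), P_1P_3 = (5, -10, -11); a normal to Π_1 is P_1P_2 × P_1P_3 = (-2, 10, -10).
Using P_1: Π_1 has equation -2x + 10y - 10z = 52.
λ = (n·A − d)/|n|² = (256 − 52)/204 = 1.
Reflection = A − 2λn = (2, 17, -9) − 2·(-2, 10, -10) = (6, -3, 11).

(6, -3, 11)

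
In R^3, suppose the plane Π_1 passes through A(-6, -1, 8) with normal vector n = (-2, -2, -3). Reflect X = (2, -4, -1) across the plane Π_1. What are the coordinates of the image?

(6, 0, 5)

Π_1: n·r = n·A gives -2x - 2y - 3z = -10.
λ = (n·X − d)/|n|² = (7 − (-10))/17 = 1.
Reflection = X − 2λn = (2, -4, -1) − 2·(-2, -2, -3) = (6, 0, 5).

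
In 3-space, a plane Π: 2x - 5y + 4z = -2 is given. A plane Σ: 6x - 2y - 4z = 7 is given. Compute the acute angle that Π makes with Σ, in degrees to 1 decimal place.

cos θ = |n₁·n₂| / (|n₁||n₂|) = |6| / (√45 · √56).
θ = arccos(0.11952) ≈ 83.1°.

83.1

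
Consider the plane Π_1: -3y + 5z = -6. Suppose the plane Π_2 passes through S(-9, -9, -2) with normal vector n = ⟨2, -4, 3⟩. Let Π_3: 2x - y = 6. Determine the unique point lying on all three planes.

(-1, -8, -6)

Π_2: n·r = n·S gives 2x - 4y + 3z = 12.
Solving the 3×3 linear system -3y + 5z = -6, 2x - 4y + 3z = 12, 2x - y = 6 (e.g. by elimination or Cramer's rule, determinant = 12) gives (-1, -8, -6).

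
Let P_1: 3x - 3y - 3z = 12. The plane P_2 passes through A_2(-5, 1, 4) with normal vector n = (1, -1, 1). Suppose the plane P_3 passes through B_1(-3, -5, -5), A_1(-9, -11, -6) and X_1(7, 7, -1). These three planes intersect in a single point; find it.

P_2: n·r = n·A_2 gives x - y + z = -2.
B_1A_1 = (-6, -6, -1), B_1X_1 = (10, 12, 4); a normal to P_3 is B_1A_1 × B_1X_1 = (-12, 14, -12).
Using B_1: P_3 has equation -12x + 14y - 12z = 26.
Solving the 3×3 linear system 3x - 3y - 3z = 12, x - y + z = -2, -12x + 14y - 12z = 26 (e.g. by elimination or Cramer's rule, determinant = -12) gives (2, 1, -3).

(2, 1, -3)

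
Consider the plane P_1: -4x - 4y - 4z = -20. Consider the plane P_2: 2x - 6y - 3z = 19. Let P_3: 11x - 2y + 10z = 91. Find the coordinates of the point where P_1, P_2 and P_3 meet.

(5, -3, 3)

Solving the 3×3 linear system -4x - 4y - 4z = -20, 2x - 6y - 3z = 19, 11x - 2y + 10z = 91 (e.g. by elimination or Cramer's rule, determinant = 228) gives (5, -3, 3).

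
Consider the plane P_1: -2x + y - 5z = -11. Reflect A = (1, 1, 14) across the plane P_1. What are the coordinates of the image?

λ = (n·A − d)/|n|² = (-71 − (-11))/30 = -2.
Reflection = A − 2λn = (1, 1, 14) − (-4)·(-2, 1, -5) = (-7, 5, -6).

(-7, 5, -6)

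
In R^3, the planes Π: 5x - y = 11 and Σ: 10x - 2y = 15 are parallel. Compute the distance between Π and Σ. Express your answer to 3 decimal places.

0.686

Rescale Σ by 1/2: 5x - y = 15/2. Then distance = |11 − (15/2)| / √26 ≈ 0.686.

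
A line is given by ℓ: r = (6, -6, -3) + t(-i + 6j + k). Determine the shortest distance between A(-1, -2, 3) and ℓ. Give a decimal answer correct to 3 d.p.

Taking (6, -6, -3) on ℓ with direction v = (-1, 6, 1): w = A − (6, -6, -3) = (-7, 4, 6), and w × v = (-32, 1, -38).
Distance = |w × v| / |v| = √2469 / √38 ≈ 8.061.

8.061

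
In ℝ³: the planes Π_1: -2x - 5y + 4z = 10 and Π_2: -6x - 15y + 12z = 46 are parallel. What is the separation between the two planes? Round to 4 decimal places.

0.7950

Rescale Π_2 by 1/3: -2x - 5y + 4z = 46/3. Then distance = |10 − (46/3)| / √45 ≈ 0.7950.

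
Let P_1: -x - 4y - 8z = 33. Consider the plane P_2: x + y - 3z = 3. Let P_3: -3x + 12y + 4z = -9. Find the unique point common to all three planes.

Solving the 3×3 linear system -x - 4y - 8z = 33, x + y - 3z = 3, -3x + 12y + 4z = -9 (e.g. by elimination or Cramer's rule, determinant = -180) gives (-5, -1, -3).

(-5, -1, -3)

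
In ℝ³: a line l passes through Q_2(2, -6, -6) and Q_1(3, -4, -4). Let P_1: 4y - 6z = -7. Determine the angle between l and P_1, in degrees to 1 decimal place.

10.7

A direction vector for l is Q_1 − Q_2 = (1, 2, 2).
sin θ = |n·v| / (|n||v|) = |-4| / (√52 · √9) = 0.18490.
θ ≈ 10.7°.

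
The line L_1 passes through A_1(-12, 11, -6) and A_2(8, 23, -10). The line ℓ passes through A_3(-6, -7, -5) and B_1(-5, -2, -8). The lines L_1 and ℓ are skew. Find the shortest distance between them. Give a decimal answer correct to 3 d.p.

9.628

A direction vector for L_1 is A_2 − A_1 = (20, 12, -4).
A direction vector for ℓ is B_1 − A_3 = (1, 5, -3).
Common perpendicular direction n = (20, 12, -4) × (1, 5, -3) = (-16, 56, 88).
With w = (-6, -7, -5) − (-12, 11, -6) = (6, -18, 1), w · n = -1016.
Distance = |w · n| / |n| = |-1016| / √11136 ≈ 9.628.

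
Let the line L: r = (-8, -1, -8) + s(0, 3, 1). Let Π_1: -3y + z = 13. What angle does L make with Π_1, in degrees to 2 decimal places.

sin θ = |n·v| / (|n||v|) = |-8| / (√10 · √10) = 0.80000.
θ ≈ 53.13°.

53.13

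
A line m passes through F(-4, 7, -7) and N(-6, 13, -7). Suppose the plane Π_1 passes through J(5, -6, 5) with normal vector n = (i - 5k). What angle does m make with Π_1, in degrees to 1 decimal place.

A direction vector for m is N − F = (-2, 6, 0).
Π_1: n·r = n·J gives x - 5z = -20.
sin θ = |n·v| / (|n||v|) = |-2| / (√26 · √40) = 0.06202.
θ ≈ 3.6°.

3.6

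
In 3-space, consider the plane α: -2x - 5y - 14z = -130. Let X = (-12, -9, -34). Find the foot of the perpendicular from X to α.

Foot = X − λn with λ = (n·X − d)/|n|² = (545 − (-130))/225 = 3.
Foot = (-12, -9, -34) − 3·(-2, -5, -14) = (-6, 6, 8).

(-6, 6, 8)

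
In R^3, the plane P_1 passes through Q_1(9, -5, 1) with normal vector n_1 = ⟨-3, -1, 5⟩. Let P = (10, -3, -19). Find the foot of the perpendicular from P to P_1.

P_1: n_1·r = n_1·Q_1 gives -3x - y + 5z = -17.
Foot = P − λn with λ = (n·P − d)/|n|² = (-122 − (-17))/35 = -3.
Foot = (10, -3, -19) − (-3)·(-3, -1, 5) = (1, -6, -4).

(1, -6, -4)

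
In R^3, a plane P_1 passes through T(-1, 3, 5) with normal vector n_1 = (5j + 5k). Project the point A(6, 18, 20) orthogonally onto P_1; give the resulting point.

P_1: n_1·r = n_1·T gives 5y + 5z = 40.
Foot = A − λn with λ = (n·A − d)/|n|² = (190 − 40)/50 = 3.
Foot = (6, 18, 20) − 3·(0, 5, 5) = (6, 3, 5).

(6, 3, 5)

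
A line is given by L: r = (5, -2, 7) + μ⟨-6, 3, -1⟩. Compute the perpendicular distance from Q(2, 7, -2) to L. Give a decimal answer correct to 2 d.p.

10.37

Taking (5, -2, 7) on L with direction v = (-6, 3, -1): w = Q − (5, -2, 7) = (-3, 9, -9), and w × v = (18, 51, 45).
Distance = |w × v| / |v| = √4950 / √46 ≈ 10.37.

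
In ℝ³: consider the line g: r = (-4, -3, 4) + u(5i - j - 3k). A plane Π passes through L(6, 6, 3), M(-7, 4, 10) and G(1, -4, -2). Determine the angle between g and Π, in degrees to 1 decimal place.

7.7

LM = (-13, -2, 7), LG = (-5, -10, -5); a normal to Π is LM × LG = (80, -100, 120).
Using L: Π has equation 80x - 100y + 120z = 240.
sin θ = |n·v| / (|n||v|) = |140| / (√30800 · √35) = 0.13484.
θ ≈ 7.7°.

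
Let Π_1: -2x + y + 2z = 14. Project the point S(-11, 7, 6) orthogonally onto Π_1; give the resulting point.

Foot = S − λn with λ = (n·S − d)/|n|² = (41 − 14)/9 = 3.
Foot = (-11, 7, 6) − 3·(-2, 1, 2) = (-5, 4, 0).

(-5, 4, 0)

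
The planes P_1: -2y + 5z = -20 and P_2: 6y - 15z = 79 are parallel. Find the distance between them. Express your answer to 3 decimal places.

Rescale P_2 by 1/(-3): -2y + 5z = -79/3. Then distance = |-20 − (-79/3)| / √29 ≈ 1.176.

1.176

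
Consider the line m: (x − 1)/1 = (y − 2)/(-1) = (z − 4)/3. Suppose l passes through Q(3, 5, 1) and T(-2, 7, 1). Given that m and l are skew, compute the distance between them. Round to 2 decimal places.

m has direction (1, -1, 3) through (1, 2, 4).
A direction vector for l is T − Q = (-5, 2, 0).
Common perpendicular direction n = (1, -1, 3) × (-5, 2, 0) = (-6, -15, -3).
With w = (3, 5, 1) − (1, 2, 4) = (2, 3, -3), w · n = -48.
Distance = |w · n| / |n| = |-48| / √270 ≈ 2.92.

2.92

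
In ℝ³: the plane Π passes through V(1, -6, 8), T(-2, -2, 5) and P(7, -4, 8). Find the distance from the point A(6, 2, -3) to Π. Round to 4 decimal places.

6.0851

VT = (-3, 4, -3), VP = (6, 2, 0); a normal to Π is VT × VP = (6, -18, -30).
Using V: Π has equation 6x - 18y - 30z = -126.
n·A − d = (6)·(6) + (-18)·(2) + (-30)·(-3) − (-126) = 216; |n| = √1260.
Distance = |216| / √1260 = 216/√1260 ≈ 6.0851.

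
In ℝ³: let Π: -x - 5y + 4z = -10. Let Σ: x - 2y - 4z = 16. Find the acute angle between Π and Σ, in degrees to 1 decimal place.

cos θ = |n₁·n₂| / (|n₁||n₂|) = |-7| / (√42 · √21).
θ = arccos(0.23570) ≈ 76.4°.

76.4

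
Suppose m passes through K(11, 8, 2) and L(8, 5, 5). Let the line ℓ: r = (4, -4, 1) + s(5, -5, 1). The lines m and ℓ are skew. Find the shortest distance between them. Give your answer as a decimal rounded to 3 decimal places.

A direction vector for m is L − K = (-3, -3, 3).
Common perpendicular direction n = (-3, -3, 3) × (5, -5, 1) = (12, 18, 30).
With w = (4, -4, 1) − (11, 8, 2) = (-7, -12, -1), w · n = -330.
Distance = |w · n| / |n| = |-330| / √1368 ≈ 8.922.

8.922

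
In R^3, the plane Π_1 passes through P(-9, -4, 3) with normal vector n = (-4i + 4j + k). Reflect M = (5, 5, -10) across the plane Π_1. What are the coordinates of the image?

(-3, 13, -8)

Π_1: n·r = n·P gives -4x + 4y + z = 23.
λ = (n·M − d)/|n|² = (-10 − 23)/33 = -1.
Reflection = M − 2λn = (5, 5, -10) − (-2)·(-4, 4, 1) = (-3, 13, -8).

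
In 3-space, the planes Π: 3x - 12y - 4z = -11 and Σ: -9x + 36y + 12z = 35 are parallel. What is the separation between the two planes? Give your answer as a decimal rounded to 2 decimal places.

0.05

Rescale Σ by 1/(-3): 3x - 12y - 4z = -35/3. Then distance = |-11 − (-35/3)| / √169 ≈ 0.05.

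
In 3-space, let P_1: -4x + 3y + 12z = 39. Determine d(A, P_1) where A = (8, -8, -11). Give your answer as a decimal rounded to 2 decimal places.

n·A − d = (-4)·(8) + (3)·(-8) + (12)·(-11) − 39 = -227; |n| = √169.
Distance = |-227| / √169 = 227/√169 ≈ 17.46.

17.46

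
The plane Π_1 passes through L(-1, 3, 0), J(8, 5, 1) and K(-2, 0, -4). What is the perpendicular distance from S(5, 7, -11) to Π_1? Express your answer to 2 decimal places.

LJ = (9, 2, 1), LK = (-1, -3, -4); a normal to Π_1 is LJ × LK = (-5, 35, -25).
Using L: Π_1 has equation -5x + 35y - 25z = 110.
n·S − d = (-5)·(5) + (35)·(7) + (-25)·(-11) − 110 = 385; |n| = √1875.
Distance = |385| / √1875 = 385/√1875 ≈ 8.89.

8.89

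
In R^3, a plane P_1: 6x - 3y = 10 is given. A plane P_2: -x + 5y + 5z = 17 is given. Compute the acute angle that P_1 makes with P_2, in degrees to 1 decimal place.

cos θ = |n₁·n₂| / (|n₁||n₂|) = |-21| / (√45 · √51).
θ = arccos(0.43836) ≈ 64.0°.

64.0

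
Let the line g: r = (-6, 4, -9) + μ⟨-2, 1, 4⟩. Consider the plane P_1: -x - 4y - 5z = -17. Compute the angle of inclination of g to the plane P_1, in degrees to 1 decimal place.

47.8

sin θ = |n·v| / (|n||v|) = |-22| / (√42 · √21) = 0.74078.
θ ≈ 47.8°.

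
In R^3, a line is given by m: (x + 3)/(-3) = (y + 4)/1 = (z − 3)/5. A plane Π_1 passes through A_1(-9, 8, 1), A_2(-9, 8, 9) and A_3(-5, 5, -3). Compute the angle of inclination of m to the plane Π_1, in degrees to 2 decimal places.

9.73

m has direction (-3, 1, 5) through (-3, -4, 3).
A_1A_2 = (0, 0, 8), A_1A_3 = (4, -3, -4); a normal to Π_1 is A_1A_2 × A_1A_3 = (24, 32, 0).
Using A_1: Π_1 has equation 24x + 32y = 40.
sin θ = |n·v| / (|n||v|) = |-40| / (√1600 · √35) = 0.16903.
θ ≈ 9.73°.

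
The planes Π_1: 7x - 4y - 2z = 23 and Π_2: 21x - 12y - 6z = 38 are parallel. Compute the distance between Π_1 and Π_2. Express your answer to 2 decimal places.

Rescale Π_2 by 1/3: 7x - 4y - 2z = 38/3. Then distance = |23 − (38/3)| / √69 ≈ 1.24.

1.24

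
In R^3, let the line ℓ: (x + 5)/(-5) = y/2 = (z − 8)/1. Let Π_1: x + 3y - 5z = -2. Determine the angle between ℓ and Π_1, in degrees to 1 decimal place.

7.1

ℓ has direction (-5, 2, 1) through (-5, 0, 8).
sin θ = |n·v| / (|n||v|) = |-4| / (√35 · √30) = 0.12344.
θ ≈ 7.1°.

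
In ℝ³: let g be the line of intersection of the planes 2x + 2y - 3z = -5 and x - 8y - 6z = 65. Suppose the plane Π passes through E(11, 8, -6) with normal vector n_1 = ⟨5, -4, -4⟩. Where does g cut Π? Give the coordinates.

(3, -7, -1)

Direction of g: (2, 2, -3) × (1, -8, -6) = (-36, 9, -18).
A point on g: solving the two plane equations with x = -13 gives (-13, -3, -9).
Π: n_1·r = n_1·E gives 5x - 4y - 4z = 47.
Substitute r = (-13, -3, -9) + t(-36, 9, -18) into the plane: -17 + (-144)t = 47, so t = -4/9.
Intersection: (-13, -3, -9) + (-4/9)·(-36, 9, -18) = (3, -7, -1).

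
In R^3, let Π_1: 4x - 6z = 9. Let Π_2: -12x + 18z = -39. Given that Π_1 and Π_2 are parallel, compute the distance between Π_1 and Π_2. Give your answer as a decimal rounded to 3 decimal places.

0.555

Rescale Π_2 by 1/(-3): 4x - 6z = 13. Then distance = |9 − 13| / √52 ≈ 0.555.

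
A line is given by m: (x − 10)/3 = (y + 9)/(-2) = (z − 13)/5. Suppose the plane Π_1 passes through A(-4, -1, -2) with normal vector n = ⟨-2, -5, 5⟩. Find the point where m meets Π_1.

m has direction (3, -2, 5) through (10, -9, 13).
Π_1: n·r = n·A gives -2x - 5y + 5z = 3.
Substitute r = (10, -9, 13) + t(3, -2, 5) into the plane: 90 + 29t = 3, so t = -3.
Intersection: (10, -9, 13) + (-3)·(3, -2, 5) = (1, -3, -2).

(1, -3, -2)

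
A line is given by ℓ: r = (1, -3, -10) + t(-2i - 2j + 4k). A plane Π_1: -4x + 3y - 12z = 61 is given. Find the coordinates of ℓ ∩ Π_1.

Substitute r = (1, -3, -10) + t(-2, -2, 4) into the plane: 107 + (-46)t = 61, so t = 1.
Intersection: (1, -3, -10) + 1·(-2, -2, 4) = (-1, -5, -6).

(-1, -5, -6)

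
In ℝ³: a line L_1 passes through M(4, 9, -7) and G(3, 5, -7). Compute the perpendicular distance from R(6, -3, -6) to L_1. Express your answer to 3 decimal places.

A direction vector for L_1 is G − M = (-1, -4, 0).
Taking (4, 9, -7) on L_1 with direction v = (-1, -4, 0): w = R − (4, 9, -7) = (2, -12, 1), and w × v = (4, -1, -20).
Distance = |w × v| / |v| = √417 / √17 ≈ 4.953.

4.953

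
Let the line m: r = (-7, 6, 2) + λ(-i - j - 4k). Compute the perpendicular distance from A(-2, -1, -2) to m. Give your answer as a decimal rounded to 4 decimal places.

Taking (-7, 6, 2) on m with direction v = (-1, -1, -4): w = A − (-7, 6, 2) = (5, -7, -4), and w × v = (24, 24, -12).
Distance = |w × v| / |v| = √1296 / √18 ≈ 8.4853.

8.4853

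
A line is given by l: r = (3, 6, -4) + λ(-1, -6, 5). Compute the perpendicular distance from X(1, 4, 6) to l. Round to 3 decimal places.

6.476

Taking (3, 6, -4) on l with direction v = (-1, -6, 5): w = X − (3, 6, -4) = (-2, -2, 10), and w × v = (50, 0, 10).
Distance = |w × v| / |v| = √2600 / √62 ≈ 6.476.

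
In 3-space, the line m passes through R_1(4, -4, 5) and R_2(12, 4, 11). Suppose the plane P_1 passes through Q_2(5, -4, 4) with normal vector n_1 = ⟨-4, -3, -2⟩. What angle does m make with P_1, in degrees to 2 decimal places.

80.41

A direction vector for m is R_2 − R_1 = (8, 8, 6).
P_1: n_1·r = n_1·Q_2 gives -4x - 3y - 2z = -16.
sin θ = |n·v| / (|n||v|) = |-68| / (√29 · √164) = 0.98603.
θ ≈ 80.41°.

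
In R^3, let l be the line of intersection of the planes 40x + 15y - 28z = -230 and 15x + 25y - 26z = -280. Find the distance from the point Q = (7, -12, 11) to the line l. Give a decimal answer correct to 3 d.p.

Direction of l: (40, 15, -28) × (15, 25, -26) = (310, 620, 775).
A point on l: solving the two plane equations with x = -2 gives (-2, -10, 0).
Taking (-2, -10, 0) on l with direction v = (310, 620, 775): w = Q − (-2, -10, 0) = (9, -2, 11), and w × v = (-8370, -3565, 6200).
Distance = |w × v| / |v| = √121206125 / √1081125 ≈ 10.588.

10.588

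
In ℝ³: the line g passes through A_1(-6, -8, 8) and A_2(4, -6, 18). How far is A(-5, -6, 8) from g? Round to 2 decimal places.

A direction vector for g is A_2 − A_1 = (10, 2, 10).
Taking (-6, -8, 8) on g with direction v = (10, 2, 10): w = A − (-6, -8, 8) = (1, 2, 0), and w × v = (20, -10, -18).
Distance = |w × v| / |v| = √824 / √204 ≈ 2.01.

2.01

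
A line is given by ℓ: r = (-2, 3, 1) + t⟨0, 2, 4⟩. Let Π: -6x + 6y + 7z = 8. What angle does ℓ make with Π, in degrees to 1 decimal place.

sin θ = |n·v| / (|n||v|) = |40| / (√121 · √20) = 0.81312.
θ ≈ 54.4°.

54.4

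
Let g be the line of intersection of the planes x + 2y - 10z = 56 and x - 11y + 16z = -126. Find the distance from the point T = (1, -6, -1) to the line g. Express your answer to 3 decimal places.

11.176

Direction of g: (1, 2, -10) × (1, -11, 16) = (-78, -26, -13).
A point on g: solving the two plane equations with x = -2 gives (-2, 4, -5).
Taking (-2, 4, -5) on g with direction v = (-78, -26, -13): w = T − (-2, 4, -5) = (3, -10, 4), and w × v = (234, -273, -858).
Distance = |w × v| / |v| = √865449 / √6929 ≈ 11.176.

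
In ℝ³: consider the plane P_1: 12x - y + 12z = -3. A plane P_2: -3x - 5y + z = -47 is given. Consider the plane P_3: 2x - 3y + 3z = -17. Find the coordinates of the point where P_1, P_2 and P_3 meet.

(8, 3, -8)

Solving the 3×3 linear system 12x - y + 12z = -3, -3x - 5y + z = -47, 2x - 3y + 3z = -17 (e.g. by elimination or Cramer's rule, determinant = 73) gives (8, 3, -8).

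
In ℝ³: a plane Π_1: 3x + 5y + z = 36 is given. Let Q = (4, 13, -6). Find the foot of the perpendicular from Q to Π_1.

Foot = Q − λn with λ = (n·Q − d)/|n|² = (71 − 36)/35 = 1.
Foot = (4, 13, -6) − 1·(3, 5, 1) = (1, 8, -7).

(1, 8, -7)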